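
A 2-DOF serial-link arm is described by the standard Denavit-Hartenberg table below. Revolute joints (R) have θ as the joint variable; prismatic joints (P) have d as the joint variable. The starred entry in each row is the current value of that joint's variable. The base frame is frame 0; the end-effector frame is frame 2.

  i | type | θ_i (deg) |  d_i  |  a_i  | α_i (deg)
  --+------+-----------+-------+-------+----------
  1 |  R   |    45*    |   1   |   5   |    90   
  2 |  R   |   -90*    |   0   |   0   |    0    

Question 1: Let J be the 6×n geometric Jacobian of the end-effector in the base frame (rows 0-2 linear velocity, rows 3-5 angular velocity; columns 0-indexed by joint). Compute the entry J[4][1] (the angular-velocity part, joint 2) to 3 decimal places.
axis z_1 = (0.7071,-0.7071,0.0000); lever o_n−o_1 = (0.0000,0.0000,0.0000)
cross product → J_v[:, 1] = (-0.0000,0.0000,0.0000)
J_ω[:, 1] = z_1
entry J[4][1] = -0.7071

-0.707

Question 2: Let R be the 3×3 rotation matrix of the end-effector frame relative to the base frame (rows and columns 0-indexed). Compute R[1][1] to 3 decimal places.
0.707

End-effector y-axis (col 1 of R) = (0.7071,0.7071,0.0000)
R[1][1] = 0.7071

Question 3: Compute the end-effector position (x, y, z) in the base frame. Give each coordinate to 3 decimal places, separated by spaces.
after link 1: o_1 = (3.5355, 3.5355, 1.0000)
after link 2: o_2 = (3.5355, 3.5355, 1.0000)

3.536 3.536 1.000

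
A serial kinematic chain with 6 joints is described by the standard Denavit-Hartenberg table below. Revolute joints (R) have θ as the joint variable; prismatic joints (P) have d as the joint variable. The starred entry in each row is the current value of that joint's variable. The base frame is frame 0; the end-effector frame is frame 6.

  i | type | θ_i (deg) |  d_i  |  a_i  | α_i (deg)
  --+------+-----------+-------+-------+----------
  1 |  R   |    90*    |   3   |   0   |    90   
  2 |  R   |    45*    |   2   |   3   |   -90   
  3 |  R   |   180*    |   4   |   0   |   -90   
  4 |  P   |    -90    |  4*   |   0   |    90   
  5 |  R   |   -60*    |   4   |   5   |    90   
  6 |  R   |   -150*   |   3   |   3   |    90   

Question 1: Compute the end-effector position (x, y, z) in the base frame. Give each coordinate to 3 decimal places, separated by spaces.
2.420 2.049 8.730

after link 1: o_1 = (0.0000, 0.0000, 3.0000)
after link 2: o_2 = (2.0000, 2.1213, 5.1213)
after link 3: o_3 = (2.0000, -0.7071, 7.9497)
after link 4: o_4 = (6.0000, -0.7071, 7.9497)
after link 5: o_5 = (1.6699, 0.3536, 12.5459)
after link 6: o_6 = (2.4199, 2.0486, 8.7296)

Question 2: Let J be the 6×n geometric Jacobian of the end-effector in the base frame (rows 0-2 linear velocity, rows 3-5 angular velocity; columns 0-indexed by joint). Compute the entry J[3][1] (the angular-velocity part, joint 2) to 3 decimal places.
axis z_1 = (1.0000,-0.0000,0.0000); lever o_n−o_1 = (2.4199,2.0486,5.7296)
cross product → J_v[:, 1] = (-0.0000,-5.7296,2.0486)
J_ω[:, 1] = z_1
entry J[3][1] = 1.0000

1.000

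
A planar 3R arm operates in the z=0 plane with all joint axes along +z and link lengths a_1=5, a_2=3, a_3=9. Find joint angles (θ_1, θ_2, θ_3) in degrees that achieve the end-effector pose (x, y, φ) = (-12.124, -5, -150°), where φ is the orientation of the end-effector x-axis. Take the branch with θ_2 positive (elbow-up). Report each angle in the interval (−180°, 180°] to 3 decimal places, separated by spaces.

wrist centre = target − a_3·(cos φ, sin φ) = (-4.3298, -0.5000)
cos θ_2 = (18.9969−5²−3²)/(2·5·3) = -0.5001; θ_2 = 120.0068° (elbow-up)
β = atan2(-0.5000,-4.3298) = -173.4127°; ψ = atan2(2.5979,3.4997) = 36.5873°
θ_1 = β − ψ = -210.0000°
θ_3 = φ − θ_1 − θ_2 = -60.0068° (wrapped to (-180°,180°])

150.000 120.007 -60.007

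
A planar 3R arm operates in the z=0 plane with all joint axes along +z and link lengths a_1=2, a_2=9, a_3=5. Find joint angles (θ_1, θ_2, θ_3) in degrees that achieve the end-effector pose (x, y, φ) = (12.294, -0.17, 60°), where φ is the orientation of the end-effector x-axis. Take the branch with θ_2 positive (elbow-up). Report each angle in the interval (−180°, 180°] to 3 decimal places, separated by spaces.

-49.363 30.011 79.353

wrist centre = target − a_3·(cos φ, sin φ) = (9.7940, -4.5001)
cos θ_2 = (116.1736−2²−9²)/(2·2·9) = 0.8659; θ_2 = 30.0106° (elbow-up)
β = atan2(-4.5001,9.7940) = -24.6777°; ψ = atan2(4.5014,9.7934) = 24.6854°
θ_1 = β − ψ = -49.3632°
θ_3 = φ − θ_1 − θ_2 = 79.3526° (wrapped to (-180°,180°])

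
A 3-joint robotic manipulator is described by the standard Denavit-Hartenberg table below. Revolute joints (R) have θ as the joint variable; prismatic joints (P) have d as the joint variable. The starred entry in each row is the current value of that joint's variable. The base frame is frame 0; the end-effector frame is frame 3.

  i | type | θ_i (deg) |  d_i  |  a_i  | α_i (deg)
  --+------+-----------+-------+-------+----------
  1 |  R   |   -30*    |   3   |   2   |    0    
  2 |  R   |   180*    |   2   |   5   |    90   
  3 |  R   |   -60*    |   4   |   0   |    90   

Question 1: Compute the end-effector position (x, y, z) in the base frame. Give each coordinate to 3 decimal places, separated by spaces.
-0.598 4.964 5.000

after link 1: o_1 = (1.7321, -1.0000, 3.0000)
after link 2: o_2 = (-2.5981, 1.5000, 5.0000)
after link 3: o_3 = (-0.5981, 4.9641, 5.0000)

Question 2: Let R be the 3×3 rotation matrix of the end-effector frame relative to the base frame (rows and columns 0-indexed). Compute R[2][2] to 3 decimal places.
-0.500

End-effector z-axis (col 2 of R) = (0.7500,-0.4330,-0.5000)
R[2][2] = -0.5000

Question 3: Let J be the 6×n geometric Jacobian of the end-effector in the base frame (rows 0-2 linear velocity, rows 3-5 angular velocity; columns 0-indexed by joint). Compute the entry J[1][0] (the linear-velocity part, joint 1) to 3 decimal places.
-0.598

axis z_0 = ẑ; lever o_n−o_0 = (-0.5981,4.9641,5.0000)
cross product → J_v[:, 0] = (-4.9641,-0.5981,0.0000)
J_ω[:, 0] = z_0
entry J[1][0] = -0.5981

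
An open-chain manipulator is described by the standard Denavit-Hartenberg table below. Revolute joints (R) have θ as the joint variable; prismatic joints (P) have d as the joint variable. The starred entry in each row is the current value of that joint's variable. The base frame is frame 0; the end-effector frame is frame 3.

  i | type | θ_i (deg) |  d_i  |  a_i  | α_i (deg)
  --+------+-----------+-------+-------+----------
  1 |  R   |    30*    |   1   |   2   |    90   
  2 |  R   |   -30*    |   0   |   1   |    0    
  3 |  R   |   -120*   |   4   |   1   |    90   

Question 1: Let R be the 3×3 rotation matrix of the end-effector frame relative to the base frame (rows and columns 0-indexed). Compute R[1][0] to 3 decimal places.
-0.433

End-effector x-axis (col 0 of R) = (-0.7500,-0.4330,-0.5000)
R[1][0] = -0.4330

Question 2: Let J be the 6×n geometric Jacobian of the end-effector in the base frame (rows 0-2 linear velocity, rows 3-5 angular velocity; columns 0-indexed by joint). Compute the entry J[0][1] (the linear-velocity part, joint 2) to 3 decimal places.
axis z_1 = (0.5000,-0.8660,0.0000); lever o_n−o_1 = (2.0000,-3.4641,-1.0000)
cross product → J_v[:, 1] = (0.8660,0.5000,0.0000)
J_ω[:, 1] = z_1
entry J[0][1] = 0.8660

0.866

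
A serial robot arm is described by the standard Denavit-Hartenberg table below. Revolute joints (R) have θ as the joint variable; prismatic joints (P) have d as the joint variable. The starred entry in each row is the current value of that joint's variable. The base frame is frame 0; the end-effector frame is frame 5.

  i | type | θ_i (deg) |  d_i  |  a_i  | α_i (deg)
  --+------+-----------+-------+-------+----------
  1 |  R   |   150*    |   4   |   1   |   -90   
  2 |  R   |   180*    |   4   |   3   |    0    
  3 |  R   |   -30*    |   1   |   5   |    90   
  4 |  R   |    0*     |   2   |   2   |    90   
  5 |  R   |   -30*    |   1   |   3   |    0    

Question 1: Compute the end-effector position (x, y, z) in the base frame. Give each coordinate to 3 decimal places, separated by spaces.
6.714 -8.495 -1.232

after link 1: o_1 = (-0.8660, 0.5000, 4.0000)
after link 2: o_2 = (-0.2679, -4.4641, 4.0000)
after link 3: o_3 = (2.9821, -7.4952, 1.5000)
after link 4: o_4 = (3.6160, -7.8612, -1.2321)
after link 5: o_5 = (6.7141, -8.4952, -1.2321)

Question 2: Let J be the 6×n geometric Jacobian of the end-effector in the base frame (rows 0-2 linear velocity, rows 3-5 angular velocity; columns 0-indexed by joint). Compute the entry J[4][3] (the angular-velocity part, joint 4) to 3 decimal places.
axis z_3 = (-0.4330,0.2500,-0.8660); lever o_n−o_3 = (3.7321,-1.0000,-2.7321)
cross product → J_v[:, 3] = (-1.5490,-4.4151,-0.5000)
J_ω[:, 3] = z_3
entry J[4][3] = 0.2500

0.250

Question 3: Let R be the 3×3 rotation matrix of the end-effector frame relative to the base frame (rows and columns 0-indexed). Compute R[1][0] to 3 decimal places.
-0.500

End-effector x-axis (col 0 of R) = (0.8660,-0.5000,-0.0000)
R[1][0] = -0.5000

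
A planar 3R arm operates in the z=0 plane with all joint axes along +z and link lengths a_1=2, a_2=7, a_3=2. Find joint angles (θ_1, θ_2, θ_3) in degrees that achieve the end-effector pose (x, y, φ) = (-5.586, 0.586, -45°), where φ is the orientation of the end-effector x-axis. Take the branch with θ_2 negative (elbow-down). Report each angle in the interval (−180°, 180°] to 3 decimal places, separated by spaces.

wrist centre = target − a_3·(cos φ, sin φ) = (-7.0002, 2.0002)
cos θ_2 = (53.0038−2²−7²)/(2·2·7) = 0.0001; θ_2 = -89.9921° (elbow-down)
β = atan2(2.0002,-7.0002) = 164.0534°; ψ = atan2(-7.0000,2.0010) = -74.0473°
θ_1 = β − ψ = 238.1008°
θ_3 = φ − θ_1 − θ_2 = 166.8914° (wrapped to (-180°,180°])

-121.899 -89.992 166.891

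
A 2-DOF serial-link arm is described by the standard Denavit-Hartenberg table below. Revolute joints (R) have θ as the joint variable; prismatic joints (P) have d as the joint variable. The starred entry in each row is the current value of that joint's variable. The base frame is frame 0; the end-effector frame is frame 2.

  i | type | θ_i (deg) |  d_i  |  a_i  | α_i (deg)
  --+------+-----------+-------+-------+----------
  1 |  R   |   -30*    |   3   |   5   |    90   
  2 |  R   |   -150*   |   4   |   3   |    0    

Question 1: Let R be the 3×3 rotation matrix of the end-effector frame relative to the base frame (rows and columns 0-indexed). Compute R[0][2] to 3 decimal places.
End-effector z-axis (col 2 of R) = (-0.5000,-0.8660,0.0000)
R[0][2] = -0.5000

-0.500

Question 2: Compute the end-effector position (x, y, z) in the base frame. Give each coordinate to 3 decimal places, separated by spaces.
after link 1: o_1 = (4.3301, -2.5000, 3.0000)
after link 2: o_2 = (0.0801, -4.6651, 1.5000)

0.080 -4.665 1.500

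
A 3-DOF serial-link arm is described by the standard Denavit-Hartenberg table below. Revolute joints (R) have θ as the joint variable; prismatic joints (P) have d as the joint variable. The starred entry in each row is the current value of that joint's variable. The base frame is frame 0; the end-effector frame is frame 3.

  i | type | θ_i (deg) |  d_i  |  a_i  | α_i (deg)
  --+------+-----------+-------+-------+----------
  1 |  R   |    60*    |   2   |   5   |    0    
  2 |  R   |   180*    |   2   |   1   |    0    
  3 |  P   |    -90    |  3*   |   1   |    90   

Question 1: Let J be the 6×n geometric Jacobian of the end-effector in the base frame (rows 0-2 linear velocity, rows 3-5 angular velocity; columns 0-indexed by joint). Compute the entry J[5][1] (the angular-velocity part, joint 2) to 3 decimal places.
axis z_1 = (0.0000,0.0000,1.0000); lever o_n−o_1 = (-1.3660,-0.3660,5.0000)
cross product → J_v[:, 1] = (0.3660,-1.3660,0.0000)
J_ω[:, 1] = z_1
entry J[5][1] = 1.0000

1.000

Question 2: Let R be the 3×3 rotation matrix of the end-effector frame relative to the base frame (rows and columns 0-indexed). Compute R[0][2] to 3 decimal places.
0.500

End-effector z-axis (col 2 of R) = (0.5000,0.8660,0.0000)
R[0][2] = 0.5000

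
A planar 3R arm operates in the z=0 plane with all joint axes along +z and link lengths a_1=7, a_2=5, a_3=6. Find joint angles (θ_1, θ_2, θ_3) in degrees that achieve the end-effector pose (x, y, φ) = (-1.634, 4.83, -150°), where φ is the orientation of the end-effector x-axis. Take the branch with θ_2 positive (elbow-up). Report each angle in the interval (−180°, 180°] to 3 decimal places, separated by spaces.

wrist centre = target − a_3·(cos φ, sin φ) = (3.5622, 7.8300)
cos θ_2 = (73.9978−7²−5²)/(2·7·5) = -0.0000; θ_2 = 90.0018° (elbow-up)
β = atan2(7.8300,3.5622) = 65.5375°; ψ = atan2(5.0000,6.9998) = 35.5383°
θ_1 = β − ψ = 29.9992°
θ_3 = φ − θ_1 − θ_2 = 89.9990° (wrapped to (-180°,180°])

29.999 90.002 89.999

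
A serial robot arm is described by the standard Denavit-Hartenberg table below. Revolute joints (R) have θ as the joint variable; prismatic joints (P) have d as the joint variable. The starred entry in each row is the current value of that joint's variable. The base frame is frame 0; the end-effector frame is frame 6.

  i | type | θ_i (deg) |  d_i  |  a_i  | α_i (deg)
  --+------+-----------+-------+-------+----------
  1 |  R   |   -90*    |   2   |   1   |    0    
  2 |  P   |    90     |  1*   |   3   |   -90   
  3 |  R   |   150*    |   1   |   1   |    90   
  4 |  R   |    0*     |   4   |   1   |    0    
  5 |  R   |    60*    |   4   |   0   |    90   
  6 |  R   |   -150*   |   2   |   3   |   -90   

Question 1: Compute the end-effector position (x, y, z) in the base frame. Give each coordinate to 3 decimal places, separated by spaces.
after link 1: o_1 = (0.0000, -1.0000, 2.0000)
after link 2: o_2 = (3.0000, -1.0000, 3.0000)
after link 3: o_3 = (2.1340, 0.0000, 2.5000)
after link 4: o_4 = (3.2679, 0.0000, -1.4641)
after link 5: o_5 = (5.2679, 0.0000, -4.9282)
after link 6: o_6 = (4.1429, -3.2500, -3.8457)

4.143 -3.250 -3.846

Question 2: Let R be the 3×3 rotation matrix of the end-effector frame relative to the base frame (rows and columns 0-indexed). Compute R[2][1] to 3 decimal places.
End-effector y-axis (col 1 of R) = (0.7500,0.5000,0.4330)
R[2][1] = 0.4330

0.433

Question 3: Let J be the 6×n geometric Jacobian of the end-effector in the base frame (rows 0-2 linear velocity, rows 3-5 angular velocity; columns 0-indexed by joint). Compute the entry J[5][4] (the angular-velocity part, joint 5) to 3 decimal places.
axis z_4 = (0.5000,0.0000,-0.8660); lever o_n−o_4 = (0.8750,-3.2500,-2.3816)
cross product → J_v[:, 4] = (-2.8146,0.4330,-1.6250)
J_ω[:, 4] = z_4
entry J[5][4] = -0.8660

-0.866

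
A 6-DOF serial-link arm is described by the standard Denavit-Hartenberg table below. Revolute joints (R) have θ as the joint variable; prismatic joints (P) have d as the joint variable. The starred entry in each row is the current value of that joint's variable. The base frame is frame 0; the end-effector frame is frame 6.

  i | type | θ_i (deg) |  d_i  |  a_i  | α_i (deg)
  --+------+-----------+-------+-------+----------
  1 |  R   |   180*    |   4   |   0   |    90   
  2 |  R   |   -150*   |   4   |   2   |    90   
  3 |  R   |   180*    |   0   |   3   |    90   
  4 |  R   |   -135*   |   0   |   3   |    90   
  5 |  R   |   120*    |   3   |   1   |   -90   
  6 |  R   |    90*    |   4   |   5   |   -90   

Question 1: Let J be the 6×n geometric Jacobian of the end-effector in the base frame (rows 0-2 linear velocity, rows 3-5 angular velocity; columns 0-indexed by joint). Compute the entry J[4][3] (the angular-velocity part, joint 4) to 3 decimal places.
1.000

axis z_3 = (0.0000,1.0000,0.0000); lever o_n−o_3 = (-2.1814,-1.1340,0.4136)
cross product → J_v[:, 3] = (0.4136,-0.0000,2.1814)
J_ω[:, 3] = z_3
entry J[4][3] = 1.0000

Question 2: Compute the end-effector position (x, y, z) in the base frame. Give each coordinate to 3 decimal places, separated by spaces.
after link 1: o_1 = (0.0000, 0.0000, 4.0000)
after link 2: o_2 = (1.7321, 4.0000, 3.0000)
after link 3: o_3 = (-0.8660, 4.0000, 4.5000)
after link 4: o_4 = (-0.0896, 4.0000, 1.6022)
after link 5: o_5 = (2.6788, 4.8660, 2.8616)
after link 6: o_6 = (-3.0474, 2.8660, 4.9136)

-3.047 2.866 4.914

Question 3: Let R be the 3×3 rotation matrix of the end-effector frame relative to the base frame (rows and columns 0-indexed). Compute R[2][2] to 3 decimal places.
-0.483

End-effector z-axis (col 2 of R) = (0.1294,-0.8660,-0.4830)
R[2][2] = -0.4830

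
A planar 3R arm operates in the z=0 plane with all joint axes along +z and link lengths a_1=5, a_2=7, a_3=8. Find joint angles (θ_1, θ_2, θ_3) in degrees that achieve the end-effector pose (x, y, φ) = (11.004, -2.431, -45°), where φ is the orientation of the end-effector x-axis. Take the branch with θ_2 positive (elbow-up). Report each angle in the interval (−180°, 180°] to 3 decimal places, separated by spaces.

wrist centre = target − a_3·(cos φ, sin φ) = (5.3471, 3.2259)
cos θ_2 = (38.9981−5²−7²)/(2·5·7) = -0.5000; θ_2 = 120.0018° (elbow-up)
β = atan2(3.2259,5.3471) = 31.1020°; ψ = atan2(6.0621,1.4998) = 76.1036°
θ_1 = β − ψ = -45.0016°
θ_3 = φ − θ_1 − θ_2 = -120.0002° (wrapped to (-180°,180°])

-45.002 120.002 -120.000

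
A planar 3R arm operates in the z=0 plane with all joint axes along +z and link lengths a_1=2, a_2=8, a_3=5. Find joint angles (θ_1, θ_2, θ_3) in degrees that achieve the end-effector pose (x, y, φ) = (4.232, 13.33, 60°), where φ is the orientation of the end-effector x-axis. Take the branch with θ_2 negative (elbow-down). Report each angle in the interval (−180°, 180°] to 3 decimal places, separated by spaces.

wrist centre = target − a_3·(cos φ, sin φ) = (1.7320, 8.9999)
cos θ_2 = (83.9975−2²−8²)/(2·2·8) = 0.4999; θ_2 = -60.0051° (elbow-down)
β = atan2(8.9999,1.7320) = 79.1068°; ψ = atan2(-6.9286,5.9994) = -49.1110°
θ_1 = β − ψ = 128.2177°
θ_3 = φ − θ_1 − θ_2 = -8.2126° (wrapped to (-180°,180°])

128.218 -60.005 -8.213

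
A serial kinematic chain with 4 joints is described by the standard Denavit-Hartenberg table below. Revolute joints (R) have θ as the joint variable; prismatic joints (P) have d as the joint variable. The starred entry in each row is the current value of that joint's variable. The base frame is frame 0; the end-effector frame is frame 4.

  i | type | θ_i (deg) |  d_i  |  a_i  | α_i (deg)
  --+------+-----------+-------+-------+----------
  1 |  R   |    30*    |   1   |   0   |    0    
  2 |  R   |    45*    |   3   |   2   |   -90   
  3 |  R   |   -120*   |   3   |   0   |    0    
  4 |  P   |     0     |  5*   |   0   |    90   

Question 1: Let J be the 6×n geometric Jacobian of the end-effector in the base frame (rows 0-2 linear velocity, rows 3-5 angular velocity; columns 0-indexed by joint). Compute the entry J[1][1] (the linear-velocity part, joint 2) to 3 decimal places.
-7.210

axis z_1 = (0.0000,0.0000,1.0000); lever o_n−o_1 = (-7.2098,4.0024,3.0000)
cross product → J_v[:, 1] = (-4.0024,-7.2098,0.0000)
J_ω[:, 1] = z_1
entry J[1][1] = -7.2098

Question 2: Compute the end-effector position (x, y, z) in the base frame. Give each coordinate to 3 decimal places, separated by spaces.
-7.210 4.002 4.000

after link 1: o_1 = (0.0000, 0.0000, 1.0000)
after link 2: o_2 = (0.5176, 1.9319, 4.0000)
after link 3: o_3 = (-2.3801, 2.7083, 4.0000)
after link 4: o_4 = (-7.2098, 4.0024, 4.0000)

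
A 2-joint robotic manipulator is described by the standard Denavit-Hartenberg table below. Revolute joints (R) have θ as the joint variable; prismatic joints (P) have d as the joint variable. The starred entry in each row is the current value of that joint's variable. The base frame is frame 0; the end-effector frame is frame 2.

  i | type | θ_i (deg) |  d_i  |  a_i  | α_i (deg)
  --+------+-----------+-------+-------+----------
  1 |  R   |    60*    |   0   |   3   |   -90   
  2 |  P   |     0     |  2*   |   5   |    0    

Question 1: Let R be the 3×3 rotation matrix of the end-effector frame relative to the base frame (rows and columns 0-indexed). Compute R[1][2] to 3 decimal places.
End-effector z-axis (col 2 of R) = (-0.8660,0.5000,0.0000)
R[1][2] = 0.5000

0.500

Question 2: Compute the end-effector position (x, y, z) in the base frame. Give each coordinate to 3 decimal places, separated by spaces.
2.268 7.928 0.000

after link 1: o_1 = (1.5000, 2.5981, 0.0000)
after link 2: o_2 = (2.2679, 7.9282, 0.0000)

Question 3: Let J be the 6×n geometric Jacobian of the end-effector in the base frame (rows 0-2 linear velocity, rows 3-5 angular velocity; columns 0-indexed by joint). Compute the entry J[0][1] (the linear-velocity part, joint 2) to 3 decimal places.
-0.866

prismatic axis z_1 = (-0.8660,0.5000,0.0000)
J_v[:, 1] = z_1; J_ω[:, 1] = (0,0,0)
entry J[0][1] = -0.8660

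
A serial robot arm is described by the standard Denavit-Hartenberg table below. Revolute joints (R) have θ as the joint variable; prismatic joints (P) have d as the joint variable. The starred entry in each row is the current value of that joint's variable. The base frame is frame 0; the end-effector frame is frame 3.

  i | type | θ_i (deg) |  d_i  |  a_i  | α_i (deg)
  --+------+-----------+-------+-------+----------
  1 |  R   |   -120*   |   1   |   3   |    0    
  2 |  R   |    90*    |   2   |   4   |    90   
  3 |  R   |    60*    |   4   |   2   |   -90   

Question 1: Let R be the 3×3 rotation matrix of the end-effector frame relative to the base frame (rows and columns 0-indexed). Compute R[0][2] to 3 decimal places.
End-effector z-axis (col 2 of R) = (-0.7500,0.4330,0.5000)
R[0][2] = -0.7500

-0.750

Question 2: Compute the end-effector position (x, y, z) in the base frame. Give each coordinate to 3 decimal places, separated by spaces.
0.830 -8.562 4.732

after link 1: o_1 = (-1.5000, -2.5981, 1.0000)
after link 2: o_2 = (1.9641, -4.5981, 3.0000)
after link 3: o_3 = (0.8301, -8.5622, 4.7321)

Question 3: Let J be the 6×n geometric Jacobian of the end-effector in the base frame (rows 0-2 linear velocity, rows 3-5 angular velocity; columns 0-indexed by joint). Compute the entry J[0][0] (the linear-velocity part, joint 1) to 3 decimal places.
8.562

axis z_0 = ẑ; lever o_n−o_0 = (0.8301,-8.5622,4.7321)
cross product → J_v[:, 0] = (8.5622,0.8301,-0.0000)
J_ω[:, 0] = z_0
entry J[0][0] = 8.5622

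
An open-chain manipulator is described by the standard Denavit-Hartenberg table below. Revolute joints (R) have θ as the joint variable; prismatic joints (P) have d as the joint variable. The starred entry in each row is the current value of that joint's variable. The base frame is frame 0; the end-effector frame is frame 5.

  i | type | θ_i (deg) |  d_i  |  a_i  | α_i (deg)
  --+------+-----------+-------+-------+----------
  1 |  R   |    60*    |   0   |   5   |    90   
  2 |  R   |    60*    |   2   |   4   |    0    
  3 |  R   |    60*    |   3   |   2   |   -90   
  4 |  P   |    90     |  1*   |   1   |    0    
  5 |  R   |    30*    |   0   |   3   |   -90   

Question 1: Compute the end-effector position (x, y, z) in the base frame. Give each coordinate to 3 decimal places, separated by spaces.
after link 1: o_1 = (2.5000, 4.3301, 0.0000)
after link 2: o_2 = (5.2321, 5.0622, 3.4641)
after link 3: o_3 = (7.3301, 2.6962, 5.1962)
after link 4: o_4 = (6.0311, 2.4462, 4.6962)
after link 5: o_5 = (4.1561, 4.3947, 3.3971)

4.156 4.395 3.397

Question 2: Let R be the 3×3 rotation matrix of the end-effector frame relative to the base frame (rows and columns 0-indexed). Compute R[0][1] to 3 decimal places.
End-effector y-axis (col 1 of R) = (0.4330,0.7500,0.5000)
R[0][1] = 0.4330

0.433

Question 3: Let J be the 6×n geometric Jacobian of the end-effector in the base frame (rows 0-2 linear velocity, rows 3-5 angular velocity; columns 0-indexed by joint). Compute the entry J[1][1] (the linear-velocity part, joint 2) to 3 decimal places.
axis z_1 = (0.8660,-0.5000,0.0000); lever o_n−o_1 = (1.6561,0.0646,3.3971)
cross product → J_v[:, 1] = (-1.6986,-2.9420,0.8840)
J_ω[:, 1] = z_1
entry J[1][1] = -2.9420

-2.942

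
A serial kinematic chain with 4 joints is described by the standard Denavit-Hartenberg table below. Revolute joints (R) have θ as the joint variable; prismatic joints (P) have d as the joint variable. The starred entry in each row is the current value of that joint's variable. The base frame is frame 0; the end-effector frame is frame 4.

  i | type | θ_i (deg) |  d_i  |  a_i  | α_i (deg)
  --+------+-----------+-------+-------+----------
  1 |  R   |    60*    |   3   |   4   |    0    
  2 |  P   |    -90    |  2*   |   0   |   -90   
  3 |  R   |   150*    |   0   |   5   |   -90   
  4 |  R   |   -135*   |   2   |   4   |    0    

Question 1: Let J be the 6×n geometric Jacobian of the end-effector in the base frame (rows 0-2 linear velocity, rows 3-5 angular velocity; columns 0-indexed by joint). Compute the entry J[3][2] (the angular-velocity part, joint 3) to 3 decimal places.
axis z_2 = (0.5000,0.8660,0.0000); lever o_n−o_2 = (-1.0805,3.8898,0.6463)
cross product → J_v[:, 2] = (0.5597,-0.3231,2.8806)
J_ω[:, 2] = z_2
entry J[3][2] = 0.5000

0.500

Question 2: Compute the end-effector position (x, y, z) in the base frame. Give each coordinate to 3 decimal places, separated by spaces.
0.920 7.354 5.646

after link 1: o_1 = (2.0000, 3.4641, 3.0000)
after link 2: o_2 = (2.0000, 3.4641, 5.0000)
after link 3: o_3 = (-1.7500, 5.6292, 2.5000)
after link 4: o_4 = (0.9195, 7.3539, 5.6463)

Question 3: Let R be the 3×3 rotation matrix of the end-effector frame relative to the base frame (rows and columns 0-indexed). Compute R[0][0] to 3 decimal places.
End-effector x-axis (col 0 of R) = (0.8839,0.3062,0.3536)
R[0][0] = 0.8839

0.884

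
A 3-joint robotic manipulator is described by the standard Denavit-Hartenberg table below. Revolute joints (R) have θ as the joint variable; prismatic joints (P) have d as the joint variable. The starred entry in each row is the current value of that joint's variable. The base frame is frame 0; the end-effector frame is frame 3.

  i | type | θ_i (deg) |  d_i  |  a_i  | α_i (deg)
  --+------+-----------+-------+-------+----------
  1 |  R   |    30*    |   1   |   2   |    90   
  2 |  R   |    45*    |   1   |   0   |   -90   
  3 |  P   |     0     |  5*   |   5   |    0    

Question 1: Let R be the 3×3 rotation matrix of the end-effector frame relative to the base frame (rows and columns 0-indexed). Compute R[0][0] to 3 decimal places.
0.612

End-effector x-axis (col 0 of R) = (0.6124,0.3536,0.7071)
R[0][0] = 0.6124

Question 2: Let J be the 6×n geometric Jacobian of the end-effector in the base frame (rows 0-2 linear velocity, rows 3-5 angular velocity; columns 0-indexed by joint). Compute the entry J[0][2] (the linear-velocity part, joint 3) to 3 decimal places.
prismatic axis z_2 = (-0.6124,-0.3536,0.7071)
J_v[:, 2] = z_2; J_ω[:, 2] = (0,0,0)
entry J[0][2] = -0.6124

-0.612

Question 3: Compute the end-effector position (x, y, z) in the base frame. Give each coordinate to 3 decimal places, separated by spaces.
after link 1: o_1 = (1.7321, 1.0000, 1.0000)
after link 2: o_2 = (2.2321, 0.1340, 1.0000)
after link 3: o_3 = (2.2321, 0.1340, 8.0711)

2.232 0.134 8.071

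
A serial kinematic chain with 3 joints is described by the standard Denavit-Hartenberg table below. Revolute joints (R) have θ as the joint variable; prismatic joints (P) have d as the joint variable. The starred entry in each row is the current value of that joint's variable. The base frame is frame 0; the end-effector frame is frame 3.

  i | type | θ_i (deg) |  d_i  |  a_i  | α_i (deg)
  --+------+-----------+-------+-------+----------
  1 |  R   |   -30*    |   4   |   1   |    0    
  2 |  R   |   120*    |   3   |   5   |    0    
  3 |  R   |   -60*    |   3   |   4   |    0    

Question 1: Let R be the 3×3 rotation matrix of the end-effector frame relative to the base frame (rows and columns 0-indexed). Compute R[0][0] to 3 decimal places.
End-effector x-axis (col 0 of R) = (0.8660,0.5000,0.0000)
R[0][0] = 0.8660

0.866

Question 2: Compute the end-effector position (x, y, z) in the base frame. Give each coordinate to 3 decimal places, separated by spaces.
4.330 6.500 10.000

after link 1: o_1 = (0.8660, -0.5000, 4.0000)
after link 2: o_2 = (0.8660, 4.5000, 7.0000)
after link 3: o_3 = (4.3301, 6.5000, 10.0000)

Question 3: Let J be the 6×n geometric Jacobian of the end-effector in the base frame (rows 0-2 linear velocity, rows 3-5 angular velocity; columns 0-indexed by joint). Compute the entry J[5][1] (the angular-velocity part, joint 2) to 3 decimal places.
1.000

axis z_1 = (0.0000,0.0000,1.0000); lever o_n−o_1 = (3.4641,7.0000,6.0000)
cross product → J_v[:, 1] = (-7.0000,3.4641,0.0000)
J_ω[:, 1] = z_1
entry J[5][1] = 1.0000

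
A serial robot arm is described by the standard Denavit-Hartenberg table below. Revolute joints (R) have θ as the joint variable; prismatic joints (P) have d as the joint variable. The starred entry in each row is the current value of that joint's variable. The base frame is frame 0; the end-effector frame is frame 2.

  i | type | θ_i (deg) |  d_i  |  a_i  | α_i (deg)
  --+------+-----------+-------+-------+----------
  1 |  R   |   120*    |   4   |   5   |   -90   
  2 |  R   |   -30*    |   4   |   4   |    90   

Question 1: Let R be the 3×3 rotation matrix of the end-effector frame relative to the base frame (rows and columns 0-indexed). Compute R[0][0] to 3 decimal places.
-0.433

End-effector x-axis (col 0 of R) = (-0.4330,0.7500,0.5000)
R[0][0] = -0.4330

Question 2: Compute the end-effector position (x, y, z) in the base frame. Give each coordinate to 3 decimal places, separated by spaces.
after link 1: o_1 = (-2.5000, 4.3301, 4.0000)
after link 2: o_2 = (-7.6962, 5.3301, 6.0000)

-7.696 5.330 6.000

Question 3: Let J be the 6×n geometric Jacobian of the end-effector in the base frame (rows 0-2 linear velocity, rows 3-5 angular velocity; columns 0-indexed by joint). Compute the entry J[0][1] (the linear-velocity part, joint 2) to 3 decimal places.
-1.000

axis z_1 = (-0.8660,-0.5000,0.0000); lever o_n−o_1 = (-5.1962,1.0000,2.0000)
cross product → J_v[:, 1] = (-1.0000,1.7321,-3.4641)
J_ω[:, 1] = z_1
entry J[0][1] = -1.0000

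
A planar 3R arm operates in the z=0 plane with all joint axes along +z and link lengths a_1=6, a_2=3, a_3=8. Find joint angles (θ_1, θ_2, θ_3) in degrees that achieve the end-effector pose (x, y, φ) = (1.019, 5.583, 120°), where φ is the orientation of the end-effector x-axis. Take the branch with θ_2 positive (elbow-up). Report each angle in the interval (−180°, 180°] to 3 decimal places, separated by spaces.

-45.004 120.000 45.004

wrist centre = target − a_3·(cos φ, sin φ) = (5.0190, -1.3452)
cos θ_2 = (26.9999−6²−3²)/(2·6·3) = -0.5000; θ_2 = 120.0001° (elbow-up)
β = atan2(-1.3452,5.0190) = -15.0039°; ψ = atan2(2.5981,4.5000) = 30.0000°
θ_1 = β − ψ = -45.0039°
θ_3 = φ − θ_1 − θ_2 = 45.0038° (wrapped to (-180°,180°])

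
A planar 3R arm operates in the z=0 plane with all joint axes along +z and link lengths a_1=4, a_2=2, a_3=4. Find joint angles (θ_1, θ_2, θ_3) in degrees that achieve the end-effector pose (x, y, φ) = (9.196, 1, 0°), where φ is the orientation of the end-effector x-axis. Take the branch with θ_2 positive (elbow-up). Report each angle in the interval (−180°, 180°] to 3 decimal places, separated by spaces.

-8.215 60.007 -51.792

wrist centre = target − a_3·(cos φ, sin φ) = (5.1960, 1.0000)
cos θ_2 = (27.9984−4²−2²)/(2·4·2) = 0.4999; θ_2 = 60.0065° (elbow-up)
β = atan2(1.0000,5.1960) = 10.8937°; ψ = atan2(1.7322,4.9998) = 19.1085°
θ_1 = β − ψ = -8.2148°
θ_3 = φ − θ_1 − θ_2 = -51.7918° (wrapped to (-180°,180°])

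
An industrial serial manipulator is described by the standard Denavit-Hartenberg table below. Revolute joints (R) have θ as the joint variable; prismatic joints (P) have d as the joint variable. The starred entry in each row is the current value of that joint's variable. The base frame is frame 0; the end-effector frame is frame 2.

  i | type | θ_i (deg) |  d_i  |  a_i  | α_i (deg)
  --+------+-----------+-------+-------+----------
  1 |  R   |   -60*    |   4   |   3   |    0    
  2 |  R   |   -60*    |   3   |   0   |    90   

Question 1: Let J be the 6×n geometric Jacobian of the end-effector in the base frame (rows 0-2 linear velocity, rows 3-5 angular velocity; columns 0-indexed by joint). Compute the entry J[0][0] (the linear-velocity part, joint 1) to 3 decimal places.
2.598

axis z_0 = ẑ; lever o_n−o_0 = (1.5000,-2.5981,7.0000)
cross product → J_v[:, 0] = (2.5981,1.5000,-0.0000)
J_ω[:, 0] = z_0
entry J[0][0] = 2.5981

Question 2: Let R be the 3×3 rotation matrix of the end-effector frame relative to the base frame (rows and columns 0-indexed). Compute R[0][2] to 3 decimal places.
-0.866

End-effector z-axis (col 2 of R) = (-0.8660,0.5000,0.0000)
R[0][2] = -0.8660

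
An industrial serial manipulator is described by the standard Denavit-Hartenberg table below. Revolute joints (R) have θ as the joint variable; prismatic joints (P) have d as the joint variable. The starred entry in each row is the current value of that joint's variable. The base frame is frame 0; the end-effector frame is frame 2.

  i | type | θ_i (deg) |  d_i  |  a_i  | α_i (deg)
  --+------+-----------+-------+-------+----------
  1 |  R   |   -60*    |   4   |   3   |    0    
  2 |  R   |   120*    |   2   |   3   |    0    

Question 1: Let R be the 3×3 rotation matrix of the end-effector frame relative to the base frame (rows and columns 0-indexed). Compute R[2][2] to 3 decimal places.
1.000

End-effector z-axis (col 2 of R) = (0.0000,0.0000,1.0000)
R[2][2] = 1.0000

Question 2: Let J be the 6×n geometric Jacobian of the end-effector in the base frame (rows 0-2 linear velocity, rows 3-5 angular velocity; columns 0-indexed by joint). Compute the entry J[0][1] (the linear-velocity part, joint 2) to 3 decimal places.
-2.598

axis z_1 = (0.0000,0.0000,1.0000); lever o_n−o_1 = (1.5000,2.5981,2.0000)
cross product → J_v[:, 1] = (-2.5981,1.5000,0.0000)
J_ω[:, 1] = z_1
entry J[0][1] = -2.5981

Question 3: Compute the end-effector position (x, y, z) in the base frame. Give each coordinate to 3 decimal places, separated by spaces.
after link 1: o_1 = (1.5000, -2.5981, 4.0000)
after link 2: o_2 = (3.0000, -0.0000, 6.0000)

3.000 -0.000 6.000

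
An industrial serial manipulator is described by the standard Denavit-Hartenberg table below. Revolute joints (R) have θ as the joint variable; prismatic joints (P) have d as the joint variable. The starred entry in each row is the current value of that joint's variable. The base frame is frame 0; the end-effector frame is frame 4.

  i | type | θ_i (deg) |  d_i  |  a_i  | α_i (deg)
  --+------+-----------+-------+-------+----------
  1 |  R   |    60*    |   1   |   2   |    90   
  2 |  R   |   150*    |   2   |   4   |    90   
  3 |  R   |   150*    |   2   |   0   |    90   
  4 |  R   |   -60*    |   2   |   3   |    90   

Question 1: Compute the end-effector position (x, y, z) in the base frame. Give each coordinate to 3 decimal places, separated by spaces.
3.129 -3.544 2.333

after link 1: o_1 = (1.0000, 1.7321, 1.0000)
after link 2: o_2 = (1.0000, -2.2679, 3.0000)
after link 3: o_3 = (1.5000, -1.4019, 4.7321)
after link 4: o_4 = (3.1295, -3.5437, 2.3325)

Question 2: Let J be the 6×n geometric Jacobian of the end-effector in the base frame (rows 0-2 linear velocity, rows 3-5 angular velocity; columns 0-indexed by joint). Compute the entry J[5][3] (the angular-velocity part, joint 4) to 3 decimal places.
axis z_3 = (0.5335,-0.8080,0.2500); lever o_n−o_3 = (1.6295,-2.1417,-2.3995)
cross product → J_v[:, 3] = (2.4743,1.6875,0.1740)
J_ω[:, 3] = z_3
entry J[5][3] = 0.2500

0.250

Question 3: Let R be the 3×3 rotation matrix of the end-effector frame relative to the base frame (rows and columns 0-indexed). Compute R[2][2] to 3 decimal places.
-0.058

End-effector z-axis (col 2 of R) = (-0.8248,-0.5625,-0.0580)
R[2][2] = -0.0580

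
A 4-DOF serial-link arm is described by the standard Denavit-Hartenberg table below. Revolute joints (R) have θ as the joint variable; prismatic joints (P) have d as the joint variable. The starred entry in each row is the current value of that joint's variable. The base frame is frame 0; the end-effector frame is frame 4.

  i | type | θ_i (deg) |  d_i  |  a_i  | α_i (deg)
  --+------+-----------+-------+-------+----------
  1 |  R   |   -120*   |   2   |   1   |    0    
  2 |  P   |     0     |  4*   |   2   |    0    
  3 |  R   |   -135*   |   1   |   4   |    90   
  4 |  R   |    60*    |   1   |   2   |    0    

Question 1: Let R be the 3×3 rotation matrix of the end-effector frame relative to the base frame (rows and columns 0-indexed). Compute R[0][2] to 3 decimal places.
0.966

End-effector z-axis (col 2 of R) = (0.9659,0.2588,0.0000)
R[0][2] = 0.9659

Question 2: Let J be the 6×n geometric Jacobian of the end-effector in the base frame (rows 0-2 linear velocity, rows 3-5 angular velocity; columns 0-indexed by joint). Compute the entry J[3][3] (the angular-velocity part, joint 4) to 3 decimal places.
axis z_3 = (0.9659,0.2588,0.0000); lever o_n−o_3 = (0.7071,1.2247,1.7321)
cross product → J_v[:, 3] = (0.4483,-1.6730,1.0000)
J_ω[:, 3] = z_3
entry J[3][3] = 0.9659

0.966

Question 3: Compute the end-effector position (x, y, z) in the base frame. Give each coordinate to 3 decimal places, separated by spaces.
-1.828 2.490 8.732

after link 1: o_1 = (-0.5000, -0.8660, 2.0000)
after link 2: o_2 = (-1.5000, -2.5981, 6.0000)
after link 3: o_3 = (-2.5353, 1.2656, 7.0000)
after link 4: o_4 = (-1.8282, 2.4904, 8.7321)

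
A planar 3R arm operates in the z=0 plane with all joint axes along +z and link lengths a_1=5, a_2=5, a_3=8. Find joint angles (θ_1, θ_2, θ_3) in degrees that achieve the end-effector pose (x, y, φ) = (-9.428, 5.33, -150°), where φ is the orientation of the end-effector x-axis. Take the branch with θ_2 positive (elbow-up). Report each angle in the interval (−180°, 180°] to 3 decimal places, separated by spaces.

wrist centre = target − a_3·(cos φ, sin φ) = (-2.4998, 9.3300)
cos θ_2 = (93.2979−5²−5²)/(2·5·5) = 0.8660; θ_2 = 30.0078° (elbow-up)
β = atan2(9.3300,-2.4998) = 104.9990°; ψ = atan2(2.5006,9.3298) = 15.0039°
θ_1 = β − ψ = 89.9952°
θ_3 = φ − θ_1 − θ_2 = 89.9971° (wrapped to (-180°,180°])

89.995 30.008 89.997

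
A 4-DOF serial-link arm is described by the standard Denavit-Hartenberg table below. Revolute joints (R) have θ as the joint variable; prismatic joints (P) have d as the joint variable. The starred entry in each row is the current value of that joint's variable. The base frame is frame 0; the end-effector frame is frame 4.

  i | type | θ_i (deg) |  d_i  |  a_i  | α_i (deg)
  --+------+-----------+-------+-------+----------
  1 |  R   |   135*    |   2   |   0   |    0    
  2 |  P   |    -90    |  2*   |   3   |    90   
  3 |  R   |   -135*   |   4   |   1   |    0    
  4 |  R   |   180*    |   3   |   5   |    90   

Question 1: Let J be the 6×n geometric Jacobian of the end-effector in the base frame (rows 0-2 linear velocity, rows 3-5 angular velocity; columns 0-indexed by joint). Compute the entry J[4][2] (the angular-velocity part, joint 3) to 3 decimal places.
-0.707

axis z_2 = (0.7071,-0.7071,0.0000); lever o_n−o_2 = (6.9497,-2.9497,2.8284)
cross product → J_v[:, 2] = (-2.0000,-2.0000,2.8284)
J_ω[:, 2] = z_2
entry J[4][2] = -0.7071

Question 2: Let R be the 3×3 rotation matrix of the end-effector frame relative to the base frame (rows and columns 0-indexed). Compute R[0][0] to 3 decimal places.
0.500

End-effector x-axis (col 0 of R) = (0.5000,0.5000,0.7071)
R[0][0] = 0.5000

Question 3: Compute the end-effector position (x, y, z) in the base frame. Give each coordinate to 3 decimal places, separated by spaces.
after link 1: o_1 = (0.0000, 0.0000, 2.0000)
after link 2: o_2 = (2.1213, 2.1213, 4.0000)
after link 3: o_3 = (4.4497, -1.2071, 3.2929)
after link 4: o_4 = (9.0711, -0.8284, 6.8284)

9.071 -0.828 6.828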